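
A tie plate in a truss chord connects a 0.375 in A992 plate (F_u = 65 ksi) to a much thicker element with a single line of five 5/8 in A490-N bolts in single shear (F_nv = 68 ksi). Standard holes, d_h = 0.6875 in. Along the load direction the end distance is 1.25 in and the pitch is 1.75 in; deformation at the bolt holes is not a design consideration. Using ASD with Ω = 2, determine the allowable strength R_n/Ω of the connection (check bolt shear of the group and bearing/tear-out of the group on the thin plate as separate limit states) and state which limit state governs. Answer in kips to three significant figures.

Bolt shear: A_b = π·0.625²/4 = 0.3068 in²; R_n = 68 × 0.3068 × 5 × 1 = 104.3 kips → 104.3 / 2 = 52.2 kips.
Bearing (1.5 l_c t F_u ≤ 3.0 d t F_u): upper limit = 3.0·0.625·0.375·65 = 45.7 kips.
  Edge l_c = 1.25 − 0.6875/2 = 0.9062 → r_n = 33.13 kips; interior l_c = 1.75 − 0.6875 = 1.062 → r_n = 38.85 kips.
  R_n,bearing = 1·33.13 + 4·38.85 = 188.5 kips → 188.5 / 2 = 94.3 kips.
Bolt shear governs: 52.2 kips.

52.2 kips (bolt shear governs)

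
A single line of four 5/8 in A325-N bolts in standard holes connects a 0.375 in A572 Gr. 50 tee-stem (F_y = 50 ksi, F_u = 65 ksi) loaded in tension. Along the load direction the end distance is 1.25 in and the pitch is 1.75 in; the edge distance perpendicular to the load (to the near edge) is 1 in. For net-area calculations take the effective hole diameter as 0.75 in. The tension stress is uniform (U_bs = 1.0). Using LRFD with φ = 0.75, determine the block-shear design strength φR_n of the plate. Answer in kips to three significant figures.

Shear plane L_v = 1.25 + 3·1.75 = 6.5 in; A_gv = 6.5 × 0.375 = 2.438 in².
A_nv = (6.5 − 3.5·0.75) × 0.375 = 1.453 in².
A_nt = (1 − 0.5·0.75) × 0.375 = 0.2344 in².
0.6 F_u A_nv = 56.67 kips; 0.6 F_y A_gv = 73.12 kips → shear rupture governs the shear term.
R_n = 56.67 + 1.0 × 65 × 0.2344 = 71.91 kips.
Design strength φR_n = 0.75 × 71.91 = 53.9 kips.

53.9 kips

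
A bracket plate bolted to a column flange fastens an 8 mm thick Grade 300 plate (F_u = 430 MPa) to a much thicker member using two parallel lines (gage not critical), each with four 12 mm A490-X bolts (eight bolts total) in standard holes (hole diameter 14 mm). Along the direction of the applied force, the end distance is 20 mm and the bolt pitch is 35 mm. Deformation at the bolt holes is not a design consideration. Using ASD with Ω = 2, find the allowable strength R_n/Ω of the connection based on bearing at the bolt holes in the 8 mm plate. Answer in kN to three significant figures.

392 kN

Per bolt r_n = 1.5 l_c t F_u ≤ 3.0 d t F_u; upper limit = 3.0 × 12 × 8 × 430 / 1000 = 123.8 kN.
Edge bolt: l_c = 20 − 14/2 = 13 mm → 1.5 × 13 × 8 × 430 / 1000 = 67.08 → r_n = 67.08 kN.
Interior bolts: l_c = 35 − 14 = 21 mm → 1.5 × 21 × 8 × 430 / 1000 = 108.4 → r_n = 108.4 kN.
R_n = 2 × 67.08 + 6 × 108.4 = 784.3 kN.
Allowable strength R_n/Ω = 784.3 / 2 = 392 kN.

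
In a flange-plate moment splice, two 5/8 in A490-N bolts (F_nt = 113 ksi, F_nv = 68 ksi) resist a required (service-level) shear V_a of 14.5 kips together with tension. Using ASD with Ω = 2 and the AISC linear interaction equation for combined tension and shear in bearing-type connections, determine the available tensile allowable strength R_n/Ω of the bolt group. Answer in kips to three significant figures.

A_b = π·0.625²/4 = 0.3068 in²; f_rv = 14.5 / (2 × 0.3068) = 23.63 ksi.
F'_nt = 1.3 F_nt − (Ω F_nt / F_nv) f_rv = 1.3·113 − (2·113/68)·23.63 = 68.36 ksi, capped at F_nt → F'_nt = 68.36 ksi.
R_n = F'_nt · A_b · n = 68.36 × 0.3068 × 2 = 41.95 kips.
Allowable strength R_n/Ω = 41.95 / 2 = 21 kips.

21 kips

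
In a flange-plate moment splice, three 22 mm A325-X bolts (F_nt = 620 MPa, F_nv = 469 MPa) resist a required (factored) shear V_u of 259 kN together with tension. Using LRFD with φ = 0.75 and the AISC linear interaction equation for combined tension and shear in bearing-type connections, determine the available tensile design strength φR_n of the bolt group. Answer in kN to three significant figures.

347 kN

A_b = π·22²/4 = 380.1 mm²; f_rv = 259 × 1000 / (3 × 380.1) = 227.1 MPa.
F'_nt = 1.3 F_nt − (F_nt / φF_nv) f_rv = 1.3·620 − (620/(0.75·469))·227.1 = 405.7 MPa, capped at F_nt → F'_nt = 405.7 MPa.
R_n = F'_nt · A_b · n = 405.7 × 380.1 × 3 / 1000 = 462.6 kN.
Design strength φR_n = 0.75 × 462.6 = 347 kN.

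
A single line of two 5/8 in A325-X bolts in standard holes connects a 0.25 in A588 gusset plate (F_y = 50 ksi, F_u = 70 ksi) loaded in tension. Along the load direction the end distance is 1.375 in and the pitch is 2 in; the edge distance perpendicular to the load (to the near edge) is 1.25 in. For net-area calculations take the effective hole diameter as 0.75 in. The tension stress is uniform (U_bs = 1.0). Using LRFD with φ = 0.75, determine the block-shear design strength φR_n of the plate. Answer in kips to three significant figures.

29.2 kips

Shear plane L_v = 1.375 + 1·2 = 3.375 in; A_gv = 3.375 × 0.25 = 0.8438 in².
A_nv = (3.375 − 1.5·0.75) × 0.25 = 0.5625 in².
A_nt = (1.25 − 0.5·0.75) × 0.25 = 0.2188 in².
0.6 F_u A_nv = 23.62 kips; 0.6 F_y A_gv = 25.31 kips → shear rupture governs the shear term.
R_n = 23.62 + 1.0 × 70 × 0.2188 = 38.94 kips.
Design strength φR_n = 0.75 × 38.94 = 29.2 kips.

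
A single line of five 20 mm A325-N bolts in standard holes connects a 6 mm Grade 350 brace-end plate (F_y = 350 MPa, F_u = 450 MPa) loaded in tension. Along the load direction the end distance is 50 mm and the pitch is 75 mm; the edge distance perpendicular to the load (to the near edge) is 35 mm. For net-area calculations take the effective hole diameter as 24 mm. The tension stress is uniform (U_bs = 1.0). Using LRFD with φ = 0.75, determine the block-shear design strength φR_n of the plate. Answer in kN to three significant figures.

Shear plane L_v = 50 + 4·75 = 350 mm; A_gv = 350 × 6 = 2100 mm².
A_nv = (350 − 4.5·24) × 6 = 1452 mm².
A_nt = (35 − 0.5·24) × 6 = 138 mm².
0.6 F_u A_nv = 392 kN; 0.6 F_y A_gv = 441 kN → shear rupture governs the shear term.
R_n = 392 + 1.0 × 450 × 138 / 1000 = 454.1 kN.
Design strength φR_n = 0.75 × 454.1 = 341 kN.

341 kN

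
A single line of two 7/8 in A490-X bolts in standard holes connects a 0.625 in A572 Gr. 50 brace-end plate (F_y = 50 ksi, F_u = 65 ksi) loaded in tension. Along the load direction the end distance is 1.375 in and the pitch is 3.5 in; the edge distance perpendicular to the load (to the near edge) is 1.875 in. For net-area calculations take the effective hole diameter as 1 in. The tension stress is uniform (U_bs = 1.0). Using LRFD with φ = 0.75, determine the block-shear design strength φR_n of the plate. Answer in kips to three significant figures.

104 kips

Shear plane L_v = 1.375 + 1·3.5 = 4.875 in; A_gv = 4.875 × 0.625 = 3.047 in².
A_nv = (4.875 − 1.5·1) × 0.625 = 2.109 in².
A_nt = (1.875 − 0.5·1) × 0.625 = 0.8594 in².
0.6 F_u A_nv = 82.27 kips; 0.6 F_y A_gv = 91.41 kips → shear rupture governs the shear term.
R_n = 82.27 + 1.0 × 65 × 0.8594 = 138.1 kips.
Design strength φR_n = 0.75 × 138.1 = 104 kips.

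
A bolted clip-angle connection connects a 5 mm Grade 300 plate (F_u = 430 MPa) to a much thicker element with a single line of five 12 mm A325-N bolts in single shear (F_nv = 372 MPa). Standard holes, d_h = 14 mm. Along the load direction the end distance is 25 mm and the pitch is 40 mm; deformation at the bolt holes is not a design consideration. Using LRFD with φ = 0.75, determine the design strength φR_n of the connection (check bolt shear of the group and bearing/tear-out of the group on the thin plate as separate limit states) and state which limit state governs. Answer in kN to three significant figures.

Bolt shear: A_b = π·12²/4 = 113.1 mm²; R_n = 372 × 113.1 × 5 × 1 / 1000 = 210.4 kN → 0.75 × 210.4 = 158 kN.
Bearing (1.5 l_c t F_u ≤ 3.0 d t F_u): upper limit = 3.0·12·5·430 / 1000 = 77.4 kN.
  Edge l_c = 25 − 14/2 = 18 → r_n = 58.05 kN; interior l_c = 40 − 14 = 26 → r_n = 77.4 kN.
  R_n,bearing = 1·58.05 + 4·77.4 = 367.7 kN → 0.75 × 367.7 = 276 kN.
Bolt shear governs: 158 kN.

158 kN (bolt shear governs)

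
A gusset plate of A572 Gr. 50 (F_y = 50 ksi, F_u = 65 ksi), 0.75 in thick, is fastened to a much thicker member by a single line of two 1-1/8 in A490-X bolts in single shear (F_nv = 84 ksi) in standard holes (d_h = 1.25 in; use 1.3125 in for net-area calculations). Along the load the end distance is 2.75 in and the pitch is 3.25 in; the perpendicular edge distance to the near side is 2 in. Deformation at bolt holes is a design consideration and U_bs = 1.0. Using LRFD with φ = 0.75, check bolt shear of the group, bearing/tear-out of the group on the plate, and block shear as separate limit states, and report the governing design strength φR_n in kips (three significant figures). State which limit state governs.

125 kips (bolt shear governs)

Bolt shear: A_b = π·1.125²/4 = 0.994 in²; R_n = 84 × 0.994 × 2 × 1 = 167 kips → 0.75 × 167 = 125 kips.
Bearing: edge l_c = 2.125, r_n = 124.3 kips; interior l_c = 2, r_n = 117 kips; R_n = 124.3 + 1·117 = 241.3 kips → 181 kips.
Block shear: A_gv = 4.5, A_nv = 3.023, A_nt = 1.008 in²; R_n = min(0.6F_uA_nv, 0.6F_yA_gv) + U_bs·F_u·A_nt = 183.4 kips → 138 kips.
Bolt shear governs: 125 kips.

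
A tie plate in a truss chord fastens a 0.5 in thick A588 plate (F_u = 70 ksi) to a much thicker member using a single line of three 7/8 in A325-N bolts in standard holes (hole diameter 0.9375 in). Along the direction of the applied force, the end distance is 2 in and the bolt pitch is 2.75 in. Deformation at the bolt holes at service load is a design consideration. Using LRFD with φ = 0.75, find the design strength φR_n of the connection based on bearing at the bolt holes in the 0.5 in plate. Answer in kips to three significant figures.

158 kips

Per bolt r_n = 1.2 l_c t F_u ≤ 2.4 d t F_u; upper limit = 2.4 × 0.875 × 0.5 × 70 = 73.5 kips.
Edge bolt: l_c = 2 − 0.9375/2 = 1.531 in → 1.2 × 1.531 × 0.5 × 70 = 64.31 → r_n = 64.31 kips.
Interior bolts: l_c = 2.75 − 0.9375 = 1.812 in → 1.2 × 1.812 × 0.5 × 70 = 76.12 → r_n = 73.5 kips.
R_n = 1 × 64.31 + 2 × 73.5 = 211.3 kips.
Design strength φR_n = 0.75 × 211.3 = 158 kips.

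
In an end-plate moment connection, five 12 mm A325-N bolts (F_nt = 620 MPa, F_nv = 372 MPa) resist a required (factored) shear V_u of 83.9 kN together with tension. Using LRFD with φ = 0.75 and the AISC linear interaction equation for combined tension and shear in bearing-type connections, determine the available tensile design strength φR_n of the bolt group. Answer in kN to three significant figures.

202 kN

A_b = π·12²/4 = 113.1 mm²; f_rv = 83.9 × 1000 / (5 × 113.1) = 148.4 MPa.
F'_nt = 1.3 F_nt − (F_nt / φF_nv) f_rv = 1.3·620 − (620/(0.75·372))·148.4 = 476.3 MPa, capped at F_nt → F'_nt = 476.3 MPa.
R_n = F'_nt · A_b · n = 476.3 × 113.1 × 5 / 1000 = 269.3 kN.
Design strength φR_n = 0.75 × 269.3 = 202 kN.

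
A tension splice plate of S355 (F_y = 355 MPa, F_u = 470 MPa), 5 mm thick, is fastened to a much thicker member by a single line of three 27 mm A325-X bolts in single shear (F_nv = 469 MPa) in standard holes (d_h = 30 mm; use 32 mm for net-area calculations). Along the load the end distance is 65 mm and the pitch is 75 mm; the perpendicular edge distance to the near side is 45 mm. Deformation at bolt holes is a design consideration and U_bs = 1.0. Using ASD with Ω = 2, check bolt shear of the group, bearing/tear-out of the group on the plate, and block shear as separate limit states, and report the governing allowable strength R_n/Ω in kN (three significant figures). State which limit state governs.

Bolt shear: A_b = π·27²/4 = 572.6 mm²; R_n = 469 × 572.6 × 3 × 1 / 1000 = 805.6 kN → 805.6 / 2 = 403 kN.
Bearing: edge l_c = 50, r_n = 141 kN; interior l_c = 45, r_n = 126.9 kN; R_n = 141 + 2·126.9 = 394.8 kN → 197 kN.
Block shear: A_gv = 1075, A_nv = 675, A_nt = 145 mm²; R_n = min(0.6F_uA_nv, 0.6F_yA_gv) + U_bs·F_u·A_nt = 258.5 kN → 129 kN.
Block shear governs: 129 kN.

129 kN (block shear governs)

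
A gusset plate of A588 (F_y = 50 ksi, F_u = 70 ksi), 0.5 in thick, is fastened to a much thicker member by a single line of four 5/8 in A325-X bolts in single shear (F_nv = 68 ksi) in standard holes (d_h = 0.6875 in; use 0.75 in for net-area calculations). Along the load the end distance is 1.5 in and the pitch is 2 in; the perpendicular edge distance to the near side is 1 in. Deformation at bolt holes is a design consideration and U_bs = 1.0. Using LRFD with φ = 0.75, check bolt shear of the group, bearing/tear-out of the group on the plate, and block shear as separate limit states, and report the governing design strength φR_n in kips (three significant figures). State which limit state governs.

Bolt shear: A_b = π·0.625²/4 = 0.3068 in²; R_n = 68 × 0.3068 × 4 × 1 = 83.45 kips → 0.75 × 83.45 = 62.6 kips.
Bearing: edge l_c = 1.156, r_n = 48.56 kips; interior l_c = 1.312, r_n = 52.5 kips; R_n = 48.56 + 3·52.5 = 206.1 kips → 155 kips.
Block shear: A_gv = 3.75, A_nv = 2.438, A_nt = 0.3125 in²; R_n = min(0.6F_uA_nv, 0.6F_yA_gv) + U_bs·F_u·A_nt = 124.2 kips → 93.2 kips.
Bolt shear governs: 62.6 kips.

62.6 kips (bolt shear governs)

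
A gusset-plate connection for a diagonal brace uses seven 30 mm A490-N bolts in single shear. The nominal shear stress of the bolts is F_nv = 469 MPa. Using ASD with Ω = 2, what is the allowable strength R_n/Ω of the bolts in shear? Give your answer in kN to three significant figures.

1160 kN

A_b = π × 30² / 4 = 706.9 mm².
R_n = F_nv · A_b · n · n_s = 469 × 706.9 × 7 × 1 / 1000 = 2321 kN.
Allowable strength R_n/Ω = 2321 / 2 = 1160 kN.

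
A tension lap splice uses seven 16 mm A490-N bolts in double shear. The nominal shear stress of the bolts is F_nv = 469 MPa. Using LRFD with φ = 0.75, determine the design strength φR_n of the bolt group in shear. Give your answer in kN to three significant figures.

A_b = π × 16² / 4 = 201.1 mm².
R_n = F_nv · A_b · n · n_s = 469 × 201.1 × 7 × 2 / 1000 = 1320 kN.
Design strength φR_n = 0.75 × 1320 = 990 kN.

990 kN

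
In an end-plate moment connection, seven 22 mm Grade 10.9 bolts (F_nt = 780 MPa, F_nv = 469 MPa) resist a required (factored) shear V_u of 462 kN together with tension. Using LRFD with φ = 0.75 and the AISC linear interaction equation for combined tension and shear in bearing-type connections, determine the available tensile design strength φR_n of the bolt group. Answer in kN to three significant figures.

1260 kN

A_b = π·22²/4 = 380.1 mm²; f_rv = 462 × 1000 / (7 × 380.1) = 173.6 MPa.
F'_nt = 1.3 F_nt − (F_nt / φF_nv) f_rv = 1.3·780 − (780/(0.75·469))·173.6 = 629 MPa, capped at F_nt → F'_nt = 629 MPa.
R_n = F'_nt · A_b · n = 629 × 380.1 × 7 / 1000 = 1674 kN.
Design strength φR_n = 0.75 × 1674 = 1260 kN.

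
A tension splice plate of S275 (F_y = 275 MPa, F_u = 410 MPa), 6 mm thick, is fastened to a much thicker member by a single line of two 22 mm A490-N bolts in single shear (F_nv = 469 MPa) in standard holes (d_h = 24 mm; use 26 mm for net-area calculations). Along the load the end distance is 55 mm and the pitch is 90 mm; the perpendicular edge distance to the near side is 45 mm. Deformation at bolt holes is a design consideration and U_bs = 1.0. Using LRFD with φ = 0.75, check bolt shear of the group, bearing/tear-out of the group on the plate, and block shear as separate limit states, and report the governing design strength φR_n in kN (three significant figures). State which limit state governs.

Bolt shear: A_b = π·22²/4 = 380.1 mm²; R_n = 469 × 380.1 × 2 × 1 / 1000 = 356.6 kN → 0.75 × 356.6 = 267 kN.
Bearing: edge l_c = 43, r_n = 126.9 kN; interior l_c = 66, r_n = 129.9 kN; R_n = 126.9 + 1·129.9 = 256.8 kN → 193 kN.
Block shear: A_gv = 870, A_nv = 636, A_nt = 192 mm²; R_n = min(0.6F_uA_nv, 0.6F_yA_gv) + U_bs·F_u·A_nt = 222.3 kN → 167 kN.
Block shear governs: 167 kN.

167 kN (block shear governs)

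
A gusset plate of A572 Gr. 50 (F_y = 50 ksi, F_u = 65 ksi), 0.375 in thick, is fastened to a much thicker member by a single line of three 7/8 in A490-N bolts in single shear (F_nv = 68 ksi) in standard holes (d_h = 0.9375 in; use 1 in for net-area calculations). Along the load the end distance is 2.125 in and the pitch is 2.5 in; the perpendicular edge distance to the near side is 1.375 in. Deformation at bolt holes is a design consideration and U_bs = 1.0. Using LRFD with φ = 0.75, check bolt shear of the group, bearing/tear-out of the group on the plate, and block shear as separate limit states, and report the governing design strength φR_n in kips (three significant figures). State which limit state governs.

Bolt shear: A_b = π·0.875²/4 = 0.6013 in²; R_n = 68 × 0.6013 × 3 × 1 = 122.7 kips → 0.75 × 122.7 = 92 kips.
Bearing: edge l_c = 1.656, r_n = 48.45 kips; interior l_c = 1.562, r_n = 45.7 kips; R_n = 48.45 + 2·45.7 = 139.9 kips → 105 kips.
Block shear: A_gv = 2.672, A_nv = 1.734, A_nt = 0.3281 in²; R_n = min(0.6F_uA_nv, 0.6F_yA_gv) + U_bs·F_u·A_nt = 88.97 kips → 66.7 kips.
Block shear governs: 66.7 kips.

66.7 kips (block shear governs)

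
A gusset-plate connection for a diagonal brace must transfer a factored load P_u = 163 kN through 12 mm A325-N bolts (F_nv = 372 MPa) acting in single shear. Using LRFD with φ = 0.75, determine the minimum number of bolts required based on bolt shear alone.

6 bolts

A_b = π·12²/4 = 113.1 mm².
Per-bolt design strength φR_n = 0.75 × 372 × 113.1 × 1 / 1000 = 31.55 kN.
n ≥ 163 / 31.55 = 5.166 → use 6 bolts.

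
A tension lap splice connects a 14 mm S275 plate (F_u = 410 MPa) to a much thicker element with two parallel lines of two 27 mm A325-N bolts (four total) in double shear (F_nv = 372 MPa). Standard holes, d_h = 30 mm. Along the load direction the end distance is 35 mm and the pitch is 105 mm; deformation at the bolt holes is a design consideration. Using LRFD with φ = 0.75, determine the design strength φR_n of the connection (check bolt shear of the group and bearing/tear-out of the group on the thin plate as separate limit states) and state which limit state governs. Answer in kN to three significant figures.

765 kN (bearing governs)

Bolt shear: A_b = π·27²/4 = 572.6 mm²; R_n = 372 × 572.6 × 4 × 2 / 1000 = 1704 kN → 0.75 × 1704 = 1280 kN.
Bearing (1.2 l_c t F_u ≤ 2.4 d t F_u): upper limit = 2.4·27·14·410 / 1000 = 372 kN.
  Edge l_c = 35 − 30/2 = 20 → r_n = 137.8 kN; interior l_c = 105 − 30 = 75 → r_n = 372 kN.
  R_n,bearing = 2·137.8 + 2·372 = 1019 kN → 0.75 × 1019 = 765 kN.
Bearing governs: 765 kN.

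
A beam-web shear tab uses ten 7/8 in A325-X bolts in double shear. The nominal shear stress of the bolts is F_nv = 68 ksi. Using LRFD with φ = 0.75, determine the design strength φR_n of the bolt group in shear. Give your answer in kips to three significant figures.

613 kips

A_b = π × 0.875² / 4 = 0.6013 in².
R_n = F_nv · A_b · n · n_s = 68 × 0.6013 × 10 × 2 = 817.8 kips.
Design strength φR_n = 0.75 × 817.8 = 613 kips.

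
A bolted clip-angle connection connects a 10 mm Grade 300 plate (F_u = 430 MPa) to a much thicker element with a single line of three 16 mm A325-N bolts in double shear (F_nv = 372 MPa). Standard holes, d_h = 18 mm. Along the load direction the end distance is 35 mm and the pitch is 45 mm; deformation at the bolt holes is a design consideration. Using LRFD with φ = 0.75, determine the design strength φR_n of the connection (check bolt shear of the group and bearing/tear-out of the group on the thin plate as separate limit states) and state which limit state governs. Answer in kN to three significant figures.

310 kN (bearing governs)

Bolt shear: A_b = π·16²/4 = 201.1 mm²; R_n = 372 × 201.1 × 3 × 2 / 1000 = 448.8 kN → 0.75 × 448.8 = 337 kN.
Bearing (1.2 l_c t F_u ≤ 2.4 d t F_u): upper limit = 2.4·16·10·430 / 1000 = 165.1 kN.
  Edge l_c = 35 − 18/2 = 26 → r_n = 134.2 kN; interior l_c = 45 − 18 = 27 → r_n = 139.3 kN.
  R_n,bearing = 1·134.2 + 2·139.3 = 412.8 kN → 0.75 × 412.8 = 310 kN.
Bearing governs: 310 kN.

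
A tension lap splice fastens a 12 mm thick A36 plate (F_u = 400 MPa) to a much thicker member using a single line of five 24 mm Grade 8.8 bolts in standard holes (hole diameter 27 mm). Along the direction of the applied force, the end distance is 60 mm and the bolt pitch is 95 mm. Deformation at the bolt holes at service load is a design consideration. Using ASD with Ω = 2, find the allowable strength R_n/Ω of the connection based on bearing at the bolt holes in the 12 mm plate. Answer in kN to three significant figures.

687 kN

Per bolt r_n = 1.2 l_c t F_u ≤ 2.4 d t F_u; upper limit = 2.4 × 24 × 12 × 400 / 1000 = 276.5 kN.
Edge bolt: l_c = 60 − 27/2 = 46.5 mm → 1.2 × 46.5 × 12 × 400 / 1000 = 267.8 → r_n = 267.8 kN.
Interior bolts: l_c = 95 − 27 = 68 mm → 1.2 × 68 × 12 × 400 / 1000 = 391.7 → r_n = 276.5 kN.
R_n = 1 × 267.8 + 4 × 276.5 = 1374 kN.
Allowable strength R_n/Ω = 1374 / 2 = 687 kN.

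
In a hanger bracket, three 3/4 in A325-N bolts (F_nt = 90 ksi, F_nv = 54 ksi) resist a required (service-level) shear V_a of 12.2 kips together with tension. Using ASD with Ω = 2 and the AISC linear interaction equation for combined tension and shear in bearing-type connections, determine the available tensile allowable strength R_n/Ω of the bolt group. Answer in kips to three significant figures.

57.2 kips

A_b = π·0.75²/4 = 0.4418 in²; f_rv = 12.2 / (3 × 0.4418) = 9.205 ksi.
F'_nt = 1.3 F_nt − (Ω F_nt / F_nv) f_rv = 1.3·90 − (2·90/54)·9.205 = 86.32 ksi, capped at F_nt → F'_nt = 86.32 ksi.
R_n = F'_nt · A_b · n = 86.32 × 0.4418 × 3 = 114.4 kips.
Allowable strength R_n/Ω = 114.4 / 2 = 57.2 kips.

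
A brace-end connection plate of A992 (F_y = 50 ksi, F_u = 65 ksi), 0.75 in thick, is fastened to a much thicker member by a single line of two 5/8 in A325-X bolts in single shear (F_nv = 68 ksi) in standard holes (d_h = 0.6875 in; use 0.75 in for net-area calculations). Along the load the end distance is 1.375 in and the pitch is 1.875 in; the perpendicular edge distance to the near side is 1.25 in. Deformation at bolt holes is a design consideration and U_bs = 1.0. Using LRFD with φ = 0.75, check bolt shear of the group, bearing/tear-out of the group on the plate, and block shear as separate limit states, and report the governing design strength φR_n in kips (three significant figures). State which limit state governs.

31.3 kips (bolt shear governs)

Bolt shear: A_b = π·0.625²/4 = 0.3068 in²; R_n = 68 × 0.3068 × 2 × 1 = 41.72 kips → 0.75 × 41.72 = 31.3 kips.
Bearing: edge l_c = 1.031, r_n = 60.33 kips; interior l_c = 1.188, r_n = 69.47 kips; R_n = 60.33 + 1·69.47 = 129.8 kips → 97.3 kips.
Block shear: A_gv = 2.438, A_nv = 1.594, A_nt = 0.6562 in²; R_n = min(0.6F_uA_nv, 0.6F_yA_gv) + U_bs·F_u·A_nt = 104.8 kips → 78.6 kips.
Bolt shear governs: 31.3 kips.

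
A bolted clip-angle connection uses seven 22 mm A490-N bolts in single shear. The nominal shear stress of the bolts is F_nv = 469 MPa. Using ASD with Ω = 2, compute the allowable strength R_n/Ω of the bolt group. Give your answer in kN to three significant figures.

624 kN

A_b = π × 22² / 4 = 380.1 mm².
R_n = F_nv · A_b · n · n_s = 469 × 380.1 × 7 × 1 / 1000 = 1248 kN.
Allowable strength R_n/Ω = 1248 / 2 = 624 kN.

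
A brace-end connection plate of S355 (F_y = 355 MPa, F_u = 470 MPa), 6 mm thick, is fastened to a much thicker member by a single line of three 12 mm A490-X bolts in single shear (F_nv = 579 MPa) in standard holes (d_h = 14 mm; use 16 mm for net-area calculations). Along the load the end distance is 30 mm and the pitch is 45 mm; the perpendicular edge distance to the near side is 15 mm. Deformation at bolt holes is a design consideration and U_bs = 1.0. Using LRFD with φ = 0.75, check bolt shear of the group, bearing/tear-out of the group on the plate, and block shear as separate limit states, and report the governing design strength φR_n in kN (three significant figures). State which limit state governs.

Bolt shear: A_b = π·12²/4 = 113.1 mm²; R_n = 579 × 113.1 × 3 × 1 / 1000 = 196.5 kN → 0.75 × 196.5 = 147 kN.
Bearing: edge l_c = 23, r_n = 77.83 kN; interior l_c = 31, r_n = 81.22 kN; R_n = 77.83 + 2·81.22 = 240.3 kN → 180 kN.
Block shear: A_gv = 720, A_nv = 480, A_nt = 42 mm²; R_n = min(0.6F_uA_nv, 0.6F_yA_gv) + U_bs·F_u·A_nt = 155.1 kN → 116 kN.
Block shear governs: 116 kN.

116 kN (block shear governs)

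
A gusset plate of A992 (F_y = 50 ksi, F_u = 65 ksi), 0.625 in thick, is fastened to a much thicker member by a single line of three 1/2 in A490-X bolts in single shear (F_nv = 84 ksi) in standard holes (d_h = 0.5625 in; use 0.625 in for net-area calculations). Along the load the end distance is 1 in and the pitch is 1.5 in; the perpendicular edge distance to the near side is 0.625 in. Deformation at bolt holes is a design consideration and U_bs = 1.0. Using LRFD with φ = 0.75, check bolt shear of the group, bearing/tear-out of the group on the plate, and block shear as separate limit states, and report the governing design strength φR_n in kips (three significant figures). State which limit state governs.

Bolt shear: A_b = π·0.5²/4 = 0.1963 in²; R_n = 84 × 0.1963 × 3 × 1 = 49.48 kips → 0.75 × 49.48 = 37.1 kips.
Bearing: edge l_c = 0.7188, r_n = 35.04 kips; interior l_c = 0.9375, r_n = 45.7 kips; R_n = 35.04 + 2·45.7 = 126.4 kips → 94.8 kips.
Block shear: A_gv = 2.5, A_nv = 1.523, A_nt = 0.1953 in²; R_n = min(0.6F_uA_nv, 0.6F_yA_gv) + U_bs·F_u·A_nt = 72.11 kips → 54.1 kips.
Bolt shear governs: 37.1 kips.

37.1 kips (bolt shear governs)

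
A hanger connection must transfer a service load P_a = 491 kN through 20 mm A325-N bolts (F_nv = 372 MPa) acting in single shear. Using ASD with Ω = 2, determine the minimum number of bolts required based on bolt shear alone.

A_b = π·20²/4 = 314.2 mm².
Per-bolt allowable strength R_n/Ω = 372 × 314.2 × 1 / 1000 / 2 = 58.43 kN.
n ≥ 491 / 58.43 = 8.403 → use 9 bolts.

9 bolts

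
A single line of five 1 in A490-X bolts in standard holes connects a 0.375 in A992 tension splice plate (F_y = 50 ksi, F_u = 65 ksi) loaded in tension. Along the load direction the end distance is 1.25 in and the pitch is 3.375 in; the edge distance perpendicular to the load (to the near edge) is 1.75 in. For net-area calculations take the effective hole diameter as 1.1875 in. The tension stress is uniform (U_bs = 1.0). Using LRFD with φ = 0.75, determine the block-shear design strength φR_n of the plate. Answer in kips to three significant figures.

Shear plane L_v = 1.25 + 4·3.375 = 14.75 in; A_gv = 14.75 × 0.375 = 5.531 in².
A_nv = (14.75 − 4.5·1.1875) × 0.375 = 3.527 in².
A_nt = (1.75 − 0.5·1.1875) × 0.375 = 0.4336 in².
0.6 F_u A_nv = 137.6 kips; 0.6 F_y A_gv = 165.9 kips → shear rupture governs the shear term.
R_n = 137.6 + 1.0 × 65 × 0.4336 = 165.8 kips.
Design strength φR_n = 0.75 × 165.8 = 124 kips.

124 kips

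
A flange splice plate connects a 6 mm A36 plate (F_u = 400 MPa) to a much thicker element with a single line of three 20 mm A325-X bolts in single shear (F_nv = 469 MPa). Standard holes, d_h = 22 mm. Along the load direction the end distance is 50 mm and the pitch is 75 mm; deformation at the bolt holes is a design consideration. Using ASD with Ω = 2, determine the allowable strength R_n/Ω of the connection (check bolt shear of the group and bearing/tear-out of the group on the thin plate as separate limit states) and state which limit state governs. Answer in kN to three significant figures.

Bolt shear: A_b = π·20²/4 = 314.2 mm²; R_n = 469 × 314.2 × 3 × 1 / 1000 = 442 kN → 442 / 2 = 221 kN.
Bearing (1.2 l_c t F_u ≤ 2.4 d t F_u): upper limit = 2.4·20·6·400 / 1000 = 115.2 kN.
  Edge l_c = 50 − 22/2 = 39 → r_n = 112.3 kN; interior l_c = 75 − 22 = 53 → r_n = 115.2 kN.
  R_n,bearing = 1·112.3 + 2·115.2 = 342.7 kN → 342.7 / 2 = 171 kN.
Bearing governs: 171 kN.

171 kN (bearing governs)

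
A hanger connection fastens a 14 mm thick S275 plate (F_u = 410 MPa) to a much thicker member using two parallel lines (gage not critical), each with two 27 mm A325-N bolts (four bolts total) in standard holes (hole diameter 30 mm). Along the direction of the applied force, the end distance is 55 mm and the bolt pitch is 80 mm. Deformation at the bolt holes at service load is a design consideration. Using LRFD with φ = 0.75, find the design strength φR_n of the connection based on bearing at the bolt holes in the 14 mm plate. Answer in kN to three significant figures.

Per bolt r_n = 1.2 l_c t F_u ≤ 2.4 d t F_u; upper limit = 2.4 × 27 × 14 × 410 / 1000 = 372 kN.
Edge bolt: l_c = 55 − 30/2 = 40 mm → 1.2 × 40 × 14 × 410 / 1000 = 275.5 → r_n = 275.5 kN.
Interior bolts: l_c = 80 − 30 = 50 mm → 1.2 × 50 × 14 × 410 / 1000 = 344.4 → r_n = 344.4 kN.
R_n = 2 × 275.5 + 2 × 344.4 = 1240 kN.
Design strength φR_n = 0.75 × 1240 = 930 kN.

930 kN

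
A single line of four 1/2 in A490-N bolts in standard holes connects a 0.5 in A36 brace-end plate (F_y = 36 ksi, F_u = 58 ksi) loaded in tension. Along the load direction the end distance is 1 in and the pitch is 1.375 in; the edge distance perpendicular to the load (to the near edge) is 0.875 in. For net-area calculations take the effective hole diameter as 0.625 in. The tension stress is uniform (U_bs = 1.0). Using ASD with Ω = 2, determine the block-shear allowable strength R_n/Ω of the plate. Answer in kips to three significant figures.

Shear plane L_v = 1 + 3·1.375 = 5.125 in; A_gv = 5.125 × 0.5 = 2.562 in².
A_nv = (5.125 − 3.5·0.625) × 0.5 = 1.469 in².
A_nt = (0.875 − 0.5·0.625) × 0.5 = 0.2812 in².
0.6 F_u A_nv = 51.11 kips; 0.6 F_y A_gv = 55.35 kips → shear rupture governs the shear term.
R_n = 51.11 + 1.0 × 58 × 0.2812 = 67.42 kips.
Allowable strength R_n/Ω = 67.42 / 2 = 33.7 kips.

33.7 kips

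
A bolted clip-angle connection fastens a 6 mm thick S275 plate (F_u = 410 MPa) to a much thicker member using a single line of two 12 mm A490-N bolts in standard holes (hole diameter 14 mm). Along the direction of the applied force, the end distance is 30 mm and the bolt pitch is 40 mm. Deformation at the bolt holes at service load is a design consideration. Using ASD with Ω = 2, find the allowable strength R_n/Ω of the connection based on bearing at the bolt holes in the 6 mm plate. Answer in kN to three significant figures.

69.4 kN

Per bolt r_n = 1.2 l_c t F_u ≤ 2.4 d t F_u; upper limit = 2.4 × 12 × 6 × 410 / 1000 = 70.85 kN.
Edge bolt: l_c = 30 − 14/2 = 23 mm → 1.2 × 23 × 6 × 410 / 1000 = 67.9 → r_n = 67.9 kN.
Interior bolts: l_c = 40 − 14 = 26 mm → 1.2 × 26 × 6 × 410 / 1000 = 76.75 → r_n = 70.85 kN.
R_n = 1 × 67.9 + 1 × 70.85 = 138.7 kN.
Allowable strength R_n/Ω = 138.7 / 2 = 69.4 kN.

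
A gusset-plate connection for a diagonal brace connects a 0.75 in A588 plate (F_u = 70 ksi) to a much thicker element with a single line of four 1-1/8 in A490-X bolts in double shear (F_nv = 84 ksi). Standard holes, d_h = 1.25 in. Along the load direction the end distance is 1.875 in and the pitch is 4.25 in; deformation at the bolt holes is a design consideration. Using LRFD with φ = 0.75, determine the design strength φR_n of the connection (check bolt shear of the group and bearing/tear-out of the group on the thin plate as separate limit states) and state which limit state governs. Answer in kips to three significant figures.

Bolt shear: A_b = π·1.125²/4 = 0.994 in²; R_n = 84 × 0.994 × 4 × 2 = 668 kips → 0.75 × 668 = 501 kips.
Bearing (1.2 l_c t F_u ≤ 2.4 d t F_u): upper limit = 2.4·1.125·0.75·70 = 141.8 kips.
  Edge l_c = 1.875 − 1.25/2 = 1.25 → r_n = 78.75 kips; interior l_c = 4.25 − 1.25 = 3 → r_n = 141.8 kips.
  R_n,bearing = 1·78.75 + 3·141.8 = 504 kips → 0.75 × 504 = 378 kips.
Bearing governs: 378 kips.

378 kips (bearing governs)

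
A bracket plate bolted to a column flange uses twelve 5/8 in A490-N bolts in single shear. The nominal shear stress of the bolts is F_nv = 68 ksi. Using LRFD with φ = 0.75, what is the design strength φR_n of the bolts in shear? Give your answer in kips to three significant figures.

188 kips

A_b = π × 0.625² / 4 = 0.3068 in².
R_n = F_nv · A_b · n · n_s = 68 × 0.3068 × 12 × 1 = 250.3 kips.
Design strength φR_n = 0.75 × 250.3 = 188 kips.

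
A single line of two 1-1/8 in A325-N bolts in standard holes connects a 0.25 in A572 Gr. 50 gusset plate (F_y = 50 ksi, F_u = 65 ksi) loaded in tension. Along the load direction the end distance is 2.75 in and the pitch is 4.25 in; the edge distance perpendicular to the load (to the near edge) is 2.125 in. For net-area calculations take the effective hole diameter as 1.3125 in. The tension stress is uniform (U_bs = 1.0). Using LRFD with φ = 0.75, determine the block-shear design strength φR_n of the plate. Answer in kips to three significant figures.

54.7 kips

Shear plane L_v = 2.75 + 1·4.25 = 7 in; A_gv = 7 × 0.25 = 1.75 in².
A_nv = (7 − 1.5·1.3125) × 0.25 = 1.258 in².
A_nt = (2.125 − 0.5·1.3125) × 0.25 = 0.3672 in².
0.6 F_u A_nv = 49.05 kips; 0.6 F_y A_gv = 52.5 kips → shear rupture governs the shear term.
R_n = 49.05 + 1.0 × 65 × 0.3672 = 72.92 kips.
Design strength φR_n = 0.75 × 72.92 = 54.7 kips.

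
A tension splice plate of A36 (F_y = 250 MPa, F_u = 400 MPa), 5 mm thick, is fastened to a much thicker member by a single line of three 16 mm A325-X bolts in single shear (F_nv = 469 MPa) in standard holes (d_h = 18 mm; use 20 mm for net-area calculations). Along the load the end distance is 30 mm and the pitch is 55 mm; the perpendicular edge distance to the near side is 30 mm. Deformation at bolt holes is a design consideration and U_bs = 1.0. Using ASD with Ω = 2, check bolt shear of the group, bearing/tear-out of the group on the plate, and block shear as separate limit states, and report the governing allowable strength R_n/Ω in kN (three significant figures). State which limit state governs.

72.5 kN (block shear governs)

Bolt shear: A_b = π·16²/4 = 201.1 mm²; R_n = 469 × 201.1 × 3 × 1 / 1000 = 282.9 kN → 282.9 / 2 = 141 kN.
Bearing: edge l_c = 21, r_n = 50.4 kN; interior l_c = 37, r_n = 76.8 kN; R_n = 50.4 + 2·76.8 = 204 kN → 102 kN.
Block shear: A_gv = 700, A_nv = 450, A_nt = 100 mm²; R_n = min(0.6F_uA_nv, 0.6F_yA_gv) + U_bs·F_u·A_nt = 145 kN → 72.5 kN.
Block shear governs: 72.5 kN.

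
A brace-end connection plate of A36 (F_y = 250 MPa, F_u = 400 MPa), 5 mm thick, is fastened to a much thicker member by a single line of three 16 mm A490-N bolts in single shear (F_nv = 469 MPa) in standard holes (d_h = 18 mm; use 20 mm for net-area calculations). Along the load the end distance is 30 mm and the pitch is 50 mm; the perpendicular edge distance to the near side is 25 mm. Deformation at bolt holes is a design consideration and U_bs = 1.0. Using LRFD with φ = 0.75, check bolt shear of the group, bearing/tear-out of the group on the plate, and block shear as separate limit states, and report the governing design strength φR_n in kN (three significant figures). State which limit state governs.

94.5 kN (block shear governs)

Bolt shear: A_b = π·16²/4 = 201.1 mm²; R_n = 469 × 201.1 × 3 × 1 / 1000 = 282.9 kN → 0.75 × 282.9 = 212 kN.
Bearing: edge l_c = 21, r_n = 50.4 kN; interior l_c = 32, r_n = 76.8 kN; R_n = 50.4 + 2·76.8 = 204 kN → 153 kN.
Block shear: A_gv = 650, A_nv = 400, A_nt = 75 mm²; R_n = min(0.6F_uA_nv, 0.6F_yA_gv) + U_bs·F_u·A_nt = 126 kN → 94.5 kN.
Block shear governs: 94.5 kN.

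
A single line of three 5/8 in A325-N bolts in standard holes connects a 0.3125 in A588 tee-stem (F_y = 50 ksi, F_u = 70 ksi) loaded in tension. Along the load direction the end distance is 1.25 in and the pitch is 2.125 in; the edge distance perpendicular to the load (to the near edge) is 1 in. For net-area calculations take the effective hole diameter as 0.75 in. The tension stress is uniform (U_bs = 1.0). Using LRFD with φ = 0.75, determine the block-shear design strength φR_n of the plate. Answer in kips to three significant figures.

Shear plane L_v = 1.25 + 2·2.125 = 5.5 in; A_gv = 5.5 × 0.3125 = 1.719 in².
A_nv = (5.5 − 2.5·0.75) × 0.3125 = 1.133 in².
A_nt = (1 − 0.5·0.75) × 0.3125 = 0.1953 in².
0.6 F_u A_nv = 47.58 kips; 0.6 F_y A_gv = 51.56 kips → shear rupture governs the shear term.
R_n = 47.58 + 1.0 × 70 × 0.1953 = 61.25 kips.
Design strength φR_n = 0.75 × 61.25 = 45.9 kips.

45.9 kips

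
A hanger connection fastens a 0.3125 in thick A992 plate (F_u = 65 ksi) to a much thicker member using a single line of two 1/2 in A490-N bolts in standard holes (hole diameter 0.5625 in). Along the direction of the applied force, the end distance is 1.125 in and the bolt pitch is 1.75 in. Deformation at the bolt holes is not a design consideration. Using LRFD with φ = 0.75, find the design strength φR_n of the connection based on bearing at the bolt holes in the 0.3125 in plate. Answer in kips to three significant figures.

Per bolt r_n = 1.5 l_c t F_u ≤ 3.0 d t F_u; upper limit = 3.0 × 0.5 × 0.3125 × 65 = 30.47 kips.
Edge bolt: l_c = 1.125 − 0.5625/2 = 0.8438 in → 1.5 × 0.8438 × 0.3125 × 65 = 25.71 → r_n = 25.71 kips.
Interior bolts: l_c = 1.75 − 0.5625 = 1.188 in → 1.5 × 1.188 × 0.3125 × 65 = 36.18 → r_n = 30.47 kips.
R_n = 1 × 25.71 + 1 × 30.47 = 56.18 kips.
Design strength φR_n = 0.75 × 56.18 = 42.1 kips.

42.1 kips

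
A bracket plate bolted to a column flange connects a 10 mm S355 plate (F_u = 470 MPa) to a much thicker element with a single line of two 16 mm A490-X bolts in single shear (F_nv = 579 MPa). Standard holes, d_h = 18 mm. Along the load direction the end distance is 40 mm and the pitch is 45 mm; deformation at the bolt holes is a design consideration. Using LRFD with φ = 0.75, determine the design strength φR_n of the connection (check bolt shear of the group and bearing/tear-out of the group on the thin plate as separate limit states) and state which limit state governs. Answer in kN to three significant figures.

175 kN (bolt shear governs)

Bolt shear: A_b = π·16²/4 = 201.1 mm²; R_n = 579 × 201.1 × 2 × 1 / 1000 = 232.8 kN → 0.75 × 232.8 = 175 kN.
Bearing (1.2 l_c t F_u ≤ 2.4 d t F_u): upper limit = 2.4·16·10·470 / 1000 = 180.5 kN.
  Edge l_c = 40 − 18/2 = 31 → r_n = 174.8 kN; interior l_c = 45 − 18 = 27 → r_n = 152.3 kN.
  R_n,bearing = 1·174.8 + 1·152.3 = 327.1 kN → 0.75 × 327.1 = 245 kN.
Bolt shear governs: 175 kN.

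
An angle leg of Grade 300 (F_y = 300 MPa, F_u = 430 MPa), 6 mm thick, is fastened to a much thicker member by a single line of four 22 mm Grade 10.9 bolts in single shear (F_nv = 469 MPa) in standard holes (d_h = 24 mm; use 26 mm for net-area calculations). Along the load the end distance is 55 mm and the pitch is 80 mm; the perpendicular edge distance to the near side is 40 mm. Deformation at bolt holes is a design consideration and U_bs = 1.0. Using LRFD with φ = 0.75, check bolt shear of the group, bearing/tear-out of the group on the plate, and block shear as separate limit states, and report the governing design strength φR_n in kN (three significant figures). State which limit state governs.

Bolt shear: A_b = π·22²/4 = 380.1 mm²; R_n = 469 × 380.1 × 4 × 1 / 1000 = 713.1 kN → 0.75 × 713.1 = 535 kN.
Bearing: edge l_c = 43, r_n = 133.1 kN; interior l_c = 56, r_n = 136.2 kN; R_n = 133.1 + 3·136.2 = 541.8 kN → 406 kN.
Block shear: A_gv = 1770, A_nv = 1224, A_nt = 162 mm²; R_n = min(0.6F_uA_nv, 0.6F_yA_gv) + U_bs·F_u·A_nt = 385.5 kN → 289 kN.
Block shear governs: 289 kN.

289 kN (block shear governs)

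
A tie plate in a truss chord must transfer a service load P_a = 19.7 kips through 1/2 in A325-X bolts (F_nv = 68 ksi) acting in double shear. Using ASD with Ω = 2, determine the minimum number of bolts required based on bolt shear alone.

2 bolts

A_b = π·0.5²/4 = 0.1963 in².
Per-bolt allowable strength R_n/Ω = 68 × 0.1963 × 2 / 2 = 13.35 kips.
n ≥ 19.7 / 13.35 = 1.475 → use 2 bolts.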